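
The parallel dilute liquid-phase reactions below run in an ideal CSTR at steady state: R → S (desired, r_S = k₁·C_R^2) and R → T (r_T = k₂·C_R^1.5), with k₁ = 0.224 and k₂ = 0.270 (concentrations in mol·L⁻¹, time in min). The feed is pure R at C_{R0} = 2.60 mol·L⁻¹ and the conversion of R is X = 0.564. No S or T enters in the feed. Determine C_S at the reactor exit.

Exit C_R = C_{R0}(1−X) = 2.60×0.436 = 1.134 mol·L⁻¹.
Rates in a CSTR are evaluated at the outlet concentration: r_S = 0.224×1.134^2 = 0.2879, r_T = 0.270×1.134^1.5 = 0.3259.
Fraction of consumed R going to S: r_S/(r_S+r_T) = 0.4690.
C_S = 0.4690·C_{R0}·X = 0.4690×2.60×0.564 = 0.688 mol·L⁻¹.

0.688 mol·L⁻¹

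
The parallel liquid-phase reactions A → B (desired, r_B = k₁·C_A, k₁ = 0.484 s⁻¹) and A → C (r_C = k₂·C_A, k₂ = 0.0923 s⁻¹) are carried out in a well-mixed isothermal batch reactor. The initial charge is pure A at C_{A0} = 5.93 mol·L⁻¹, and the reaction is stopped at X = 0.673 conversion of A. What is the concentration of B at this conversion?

C_A = C_{A0}(1−X) = 1.939 mol·L⁻¹.
Both paths are first order in A, so the instantaneous fraction to B is constant: dC_B/d(−C_A) = k₁/(k₁+k₂) = 0.8398.
C_B = 0.8398·(C_{A0}−C_A) = 0.8398×3.991 = 3.35 mol·L⁻¹.

3.35 mol·L⁻¹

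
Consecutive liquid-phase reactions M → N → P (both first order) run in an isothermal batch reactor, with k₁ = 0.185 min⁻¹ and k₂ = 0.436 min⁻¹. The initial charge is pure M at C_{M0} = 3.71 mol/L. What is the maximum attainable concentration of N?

0.837 mol/L

Evaluating C_N at t_opt = ln(k₂/k₁)/(k₂−k₁) gives C_{N,max}/C_{M0} = (k₁/k₂)^[k₂/(k₂−k₁)].
= (0.185/0.436)^(0.436/(0.436−0.185)) = (0.4243)^(1.737) = 0.2256.
C_{N,max} = 0.2256×3.71 = 0.837 mol/L.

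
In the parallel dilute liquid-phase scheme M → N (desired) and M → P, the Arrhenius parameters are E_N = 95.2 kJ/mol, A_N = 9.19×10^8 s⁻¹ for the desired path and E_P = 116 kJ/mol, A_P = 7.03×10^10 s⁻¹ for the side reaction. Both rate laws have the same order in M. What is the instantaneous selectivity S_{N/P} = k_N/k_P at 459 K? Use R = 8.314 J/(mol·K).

3.04

k_N/k_P = (A_N/A_P)·exp[−(E_N−E_P)/(RT)] = (A_N/A_P)·exp[(E_P−E_N)/(RT)].
(E_P−E_N)/(RT) = (116−95.2)×10³/(8.314×459) = 20800/3816 = 5.451.
k_N/k_P = (9.19×10^8/7.03×10^10)·exp(5.451) = 0.01307 × 232.9 = 3.04.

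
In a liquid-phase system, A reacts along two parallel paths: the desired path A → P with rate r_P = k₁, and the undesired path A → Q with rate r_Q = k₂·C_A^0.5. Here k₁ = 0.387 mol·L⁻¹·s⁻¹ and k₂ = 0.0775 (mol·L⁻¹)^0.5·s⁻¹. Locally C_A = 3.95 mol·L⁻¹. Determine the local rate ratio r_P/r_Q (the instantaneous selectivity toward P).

S_{P/Q} = r_P/r_Q = (k₁)/(k₂·C_A^0.5) = (k₁/k₂)·C_A^-0.5.
= (0.387) / (0.0775×3.950^0.5) = 0.3870/0.1540 = 2.51.
The undesired path is higher order in A, so low C_A (CSTR or dilute feed) favours P.

2.51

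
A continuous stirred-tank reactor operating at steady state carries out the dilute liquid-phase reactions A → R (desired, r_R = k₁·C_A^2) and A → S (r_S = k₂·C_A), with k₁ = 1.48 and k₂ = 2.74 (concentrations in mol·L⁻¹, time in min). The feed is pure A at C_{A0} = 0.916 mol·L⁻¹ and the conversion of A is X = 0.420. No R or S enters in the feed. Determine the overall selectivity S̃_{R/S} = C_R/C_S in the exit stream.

Exit C_A = C_{A0}(1−X) = 0.916×0.580 = 0.5313 mol·L⁻¹.
Rates in a CSTR are evaluated at the outlet concentration: r_R = 1.48×0.5313^2 = 0.4177, r_S = 2.74×0.5313 = 1.456.
Overall selectivity = C_R/C_S = r_Rτ/(r_Sτ) = r_R/r_S = 0.287.

0.287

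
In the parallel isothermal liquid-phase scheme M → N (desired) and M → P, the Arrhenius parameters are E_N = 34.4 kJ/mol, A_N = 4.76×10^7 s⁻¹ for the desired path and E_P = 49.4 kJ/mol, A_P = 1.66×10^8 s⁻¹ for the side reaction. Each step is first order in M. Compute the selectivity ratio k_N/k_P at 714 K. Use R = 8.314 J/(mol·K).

3.59

Since both paths have the same order in M, the concentration cancels and S_{N/P} = k_N/k_P = (A_N/A_P)·exp[(E_P−E_N)/(RT)].
(E_P−E_N)/(RT) = (49.4−34.4)×10³/(8.314×714) = 15000/5936 = 2.527.
k_N/k_P = (4.76×10^7/1.66×10^8)·exp(2.527) = 0.2867 × 12.51 = 3.59.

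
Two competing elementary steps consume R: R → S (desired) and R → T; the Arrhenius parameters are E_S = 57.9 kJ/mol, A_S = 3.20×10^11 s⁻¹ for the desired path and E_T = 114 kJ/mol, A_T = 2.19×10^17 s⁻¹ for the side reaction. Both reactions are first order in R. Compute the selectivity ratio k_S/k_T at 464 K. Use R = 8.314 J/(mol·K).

3.02

k_S/k_T = (A_S/A_T)·exp[−(E_S−E_T)/(RT)] = (A_S/A_T)·exp[(E_T−E_S)/(RT)].
(E_T−E_S)/(RT) = (114−57.9)×10³/(8.314×464) = 56100/3858 = 14.54.
k_S/k_T = (3.20×10^11/2.19×10^17)·exp(14.54) = 1.461×10^-6 × 2.069×10^6 = 3.02.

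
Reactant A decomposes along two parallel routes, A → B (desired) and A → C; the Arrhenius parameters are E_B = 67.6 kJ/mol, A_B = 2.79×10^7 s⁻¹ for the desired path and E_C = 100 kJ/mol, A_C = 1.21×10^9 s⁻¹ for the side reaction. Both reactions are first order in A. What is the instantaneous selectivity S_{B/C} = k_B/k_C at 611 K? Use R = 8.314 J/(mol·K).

13.6

k_B/k_C = (A_B/A_C)·exp[−(E_B−E_C)/(RT)] = (A_B/A_C)·exp[(E_C−E_B)/(RT)].
(E_C−E_B)/(RT) = (100−67.6)×10³/(8.314×611) = 32400/5080 = 6.378.
k_B/k_C = (2.79×10^7/1.21×10^9)·exp(6.378) = 0.02306 × 588.8 = 13.6.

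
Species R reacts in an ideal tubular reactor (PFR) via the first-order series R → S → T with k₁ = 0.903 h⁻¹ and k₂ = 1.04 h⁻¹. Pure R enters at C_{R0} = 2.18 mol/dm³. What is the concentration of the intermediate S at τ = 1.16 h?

For first-order series with pure R initially, C_S(τ) = k₁C_{R0}/(k₂−k₁)·(e^(−k₁τ) − e^(−k₂τ)).
e^(−k₁τ) = e^(−0.903×1.16) = e^(−1.047) = 0.3508; e^(−k₂τ) = e^(−1.206) = 0.2993.
C_S = 0.903×2.18/(1.04−0.903) × (0.3508−0.2993) = 14.37×0.05155 = 0.7407 mol/dm³.

0.741 mol/dm³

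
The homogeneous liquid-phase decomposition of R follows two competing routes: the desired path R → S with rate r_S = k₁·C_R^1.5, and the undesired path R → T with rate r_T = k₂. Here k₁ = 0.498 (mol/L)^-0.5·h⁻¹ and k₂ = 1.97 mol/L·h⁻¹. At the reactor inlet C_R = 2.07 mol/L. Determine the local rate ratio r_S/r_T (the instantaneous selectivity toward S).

S_{S/T} = r_S/r_T = (k₁·C_R^1.5)/(k₂) = (k₁/k₂)·C_R^1.5.
= (0.498×2.070^1.5) / (1.97) = 1.483/1.970 = 0.753.

0.753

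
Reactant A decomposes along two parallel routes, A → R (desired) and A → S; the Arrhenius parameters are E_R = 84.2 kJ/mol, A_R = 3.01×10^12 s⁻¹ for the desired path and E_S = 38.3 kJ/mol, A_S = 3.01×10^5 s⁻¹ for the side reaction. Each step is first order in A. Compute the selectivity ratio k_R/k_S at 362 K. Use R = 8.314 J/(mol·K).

Since both paths have the same order in A, the concentration cancels and S_{R/S} = k_R/k_S = (A_R/A_S)·exp[(E_S−E_R)/(RT)].
(E_S−E_R)/(RT) = (38.3−84.2)×10³/(8.314×362) = -45900/3010 = -15.25.
k_R/k_S = (3.01×10^12/3.01×10^5)·exp(-15.25) = 1.000×10^7 × 2.380×10^-7 = 2.38.

2.38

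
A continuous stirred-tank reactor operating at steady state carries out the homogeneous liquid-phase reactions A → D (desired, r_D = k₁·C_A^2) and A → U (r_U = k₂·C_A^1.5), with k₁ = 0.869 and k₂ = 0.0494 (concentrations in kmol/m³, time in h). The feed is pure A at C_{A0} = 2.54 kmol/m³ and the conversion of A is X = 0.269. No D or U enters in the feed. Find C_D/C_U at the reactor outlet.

Exit C_A = C_{A0}(1−X) = 2.54×0.731 = 1.857 kmol/m³.
In a CSTR the entire volume is at exit conditions, so r_D = 0.869×1.857^2 = 2.996 and r_U = 0.0494×1.857^1.5 = 0.1250.
Overall selectivity = C_D/C_U = r_Dτ/(r_Uτ) = r_D/r_U = 24.0.

24.0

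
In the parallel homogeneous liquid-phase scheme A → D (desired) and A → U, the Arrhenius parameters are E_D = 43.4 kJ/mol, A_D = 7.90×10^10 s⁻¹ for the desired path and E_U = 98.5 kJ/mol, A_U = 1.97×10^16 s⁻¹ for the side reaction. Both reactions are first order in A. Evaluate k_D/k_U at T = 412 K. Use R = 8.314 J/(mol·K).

38.8

Since both paths have the same order in A, the concentration cancels and S_{D/U} = k_D/k_U = (A_D/A_U)·exp[(E_U−E_D)/(RT)].
(E_U−E_D)/(RT) = (98.5−43.4)×10³/(8.314×412) = 55100/3425 = 16.09.
k_D/k_U = (7.90×10^10/1.97×10^16)·exp(16.09) = 4.010×10^-6 × 9.683×10^6 = 38.8.
Since E_D < E_U, lowering the temperature improves selectivity toward D.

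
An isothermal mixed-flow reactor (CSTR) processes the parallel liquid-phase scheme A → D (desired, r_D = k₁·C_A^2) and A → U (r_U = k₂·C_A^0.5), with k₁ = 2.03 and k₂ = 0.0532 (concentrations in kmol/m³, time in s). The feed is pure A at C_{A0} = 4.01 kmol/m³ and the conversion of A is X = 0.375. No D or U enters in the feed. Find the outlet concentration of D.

1.49 kmol/m³

Exit C_A = C_{A0}(1−X) = 4.01×0.625 = 2.506 kmol/m³.
Rates in a CSTR are evaluated at the outlet concentration: r_D = 2.03×2.506^2 = 12.75, r_U = 0.0532×2.506^0.5 = 0.08422.
Fraction of consumed A going to D: r_D/(r_D+r_U) = 0.9934.
C_D = 0.9934·C_{A0}·X = 0.9934×4.01×0.375 = 1.49 kmol/m³.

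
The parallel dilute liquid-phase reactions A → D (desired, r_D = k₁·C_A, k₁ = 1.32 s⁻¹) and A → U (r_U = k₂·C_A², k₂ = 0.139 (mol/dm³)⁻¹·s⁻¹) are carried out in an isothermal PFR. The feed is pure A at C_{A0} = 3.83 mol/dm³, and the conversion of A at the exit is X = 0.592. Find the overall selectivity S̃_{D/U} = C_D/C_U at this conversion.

C_A = C_{A0}(1−X) = 1.563 mol/dm³.
Along a PFR/batch, dC_D/dC_A = −r_D/(r_D+r_U) = −k₁/(k₁+k₂·C_A).
Integrating from C_{A0} to C_A: C_D = (1.32/0.139)·ln[(1.32+0.139·3.83)/(1.32+0.139·1.56)] = 9.496·ln(1.852/1.537) = 1.771 mol/dm³.
C_U = (C_{A0}−C_A)−C_D = 0.4963 mol/dm³; S̃_{D/U} = 1.771/0.4963 = 3.57.

3.57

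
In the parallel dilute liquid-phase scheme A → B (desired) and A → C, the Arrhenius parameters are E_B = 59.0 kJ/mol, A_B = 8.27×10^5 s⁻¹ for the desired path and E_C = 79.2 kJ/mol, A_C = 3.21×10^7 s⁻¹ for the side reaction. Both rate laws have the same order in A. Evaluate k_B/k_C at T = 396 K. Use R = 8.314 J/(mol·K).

11.9

Since both paths have the same order in A, the concentration cancels and S_{B/C} = k_B/k_C = (A_B/A_C)·exp[(E_C−E_B)/(RT)].
(E_C−E_B)/(RT) = (79.2−59.0)×10³/(8.314×396) = 20200/3292 = 6.135.
k_B/k_C = (8.27×10^5/3.21×10^7)·exp(6.135) = 0.02576 × 461.9 = 11.9.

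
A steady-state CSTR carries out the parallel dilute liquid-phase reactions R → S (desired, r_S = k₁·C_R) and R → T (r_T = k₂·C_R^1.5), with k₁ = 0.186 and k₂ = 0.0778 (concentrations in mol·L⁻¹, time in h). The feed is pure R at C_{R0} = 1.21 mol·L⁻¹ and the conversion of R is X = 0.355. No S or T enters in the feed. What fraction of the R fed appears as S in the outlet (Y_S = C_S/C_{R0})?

0.259

Exit C_R = C_{R0}(1−X) = 1.21×0.645 = 0.7804 mol·L⁻¹.
A CSTR operates uniformly at the exit composition, giving r_S = 0.1452 and r_T = 0.05364 (each k·C_R^n at C_R = 0.7804).
Fraction of consumed R going to S: r_S/(r_S+r_T) = 0.7302.
C_S = 0.7302·C_{R0}·X = 0.7302×1.21×0.355 = 0.314 mol·L⁻¹; Y_S = C_S/C_{R0} = 0.259.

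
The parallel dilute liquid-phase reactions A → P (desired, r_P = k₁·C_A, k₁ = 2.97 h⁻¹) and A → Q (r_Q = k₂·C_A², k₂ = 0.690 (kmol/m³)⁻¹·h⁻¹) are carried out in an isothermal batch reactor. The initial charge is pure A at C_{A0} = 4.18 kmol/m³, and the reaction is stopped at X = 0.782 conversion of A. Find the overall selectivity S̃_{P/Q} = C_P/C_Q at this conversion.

C_A = C_{A0}(1−X) = 0.9112 kmol/m³.
Along a PFR/batch, dC_P/dC_A = −r_P/(r_P+r_Q) = −k₁/(k₁+k₂·C_A).
Integrating from C_{A0} to C_A: C_P = (2.97/0.690)·ln[(2.97+0.690·4.18)/(2.97+0.690·0.911)] = 4.304·ln(5.854/3.599) = 2.094 kmol/m³.
C_Q = (C_{A0}−C_A)−C_P = 1.174 kmol/m³; S̃_{P/Q} = 2.094/1.174 = 1.78.

1.78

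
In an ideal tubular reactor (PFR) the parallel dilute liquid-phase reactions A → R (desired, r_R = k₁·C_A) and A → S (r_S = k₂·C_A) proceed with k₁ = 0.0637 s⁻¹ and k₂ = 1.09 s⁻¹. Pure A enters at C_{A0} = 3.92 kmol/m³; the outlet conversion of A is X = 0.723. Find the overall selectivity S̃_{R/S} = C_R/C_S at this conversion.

C_A = C_{A0}(1−X) = 1.086 kmol/m³.
Both paths are first order in A, so the instantaneous fraction to R is constant: dC_R/d(−C_A) = k₁/(k₁+k₂) = 0.05521.
C_R = 0.05521·(C_{A0}−C_A) = 0.05521×2.834 = 0.156 kmol/m³.
C_S = (C_{A0}−C_A)−C_R = 2.678 kmol/m³; S̃_{R/S} = 0.1565/2.678 = 0.0584.

0.0584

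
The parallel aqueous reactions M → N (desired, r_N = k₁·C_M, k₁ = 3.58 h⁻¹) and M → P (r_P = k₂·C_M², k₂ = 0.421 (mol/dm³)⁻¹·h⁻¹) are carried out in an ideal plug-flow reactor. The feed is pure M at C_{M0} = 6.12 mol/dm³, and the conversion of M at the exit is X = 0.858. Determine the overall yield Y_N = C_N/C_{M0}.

0.618

C_M = C_{M0}(1−X) = 0.8690 mol/dm³.
Along a PFR/batch, dC_N/dC_M = −r_N/(r_N+r_P) = −k₁/(k₁+k₂·C_M).
Integrating from C_{M0} to C_M: C_N = (3.58/0.421)·ln[(3.58+0.421·6.12)/(3.58+0.421·0.869)] = 8.504·ln(6.157/3.946) = 3.783 mol/dm³.
Y_N = C_N/C_{M0} = 3.783/6.12 = 0.618.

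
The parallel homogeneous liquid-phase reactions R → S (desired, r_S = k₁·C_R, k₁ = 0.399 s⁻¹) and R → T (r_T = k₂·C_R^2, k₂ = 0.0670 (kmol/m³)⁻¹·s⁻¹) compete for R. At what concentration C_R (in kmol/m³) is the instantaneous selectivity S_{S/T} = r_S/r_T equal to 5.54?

1.07 kmol/m³

S_{S/T} = (k₁/k₂)·C_R⁻¹ ⇒ C_R = (S·k₂/k₁)^(-1).
= (5.54×0.0670/0.399)^(-1) = (0.9303)^(-1) = 1.07 kmol/m³.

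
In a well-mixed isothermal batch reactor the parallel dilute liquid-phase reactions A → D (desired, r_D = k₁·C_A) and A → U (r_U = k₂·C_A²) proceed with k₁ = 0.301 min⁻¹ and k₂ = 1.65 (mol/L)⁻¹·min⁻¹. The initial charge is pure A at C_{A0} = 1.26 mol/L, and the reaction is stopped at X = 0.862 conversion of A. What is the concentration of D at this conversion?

0.255 mol/L

C_A = C_{A0}(1−X) = 0.1739 mol/L.
Along a PFR/batch, dC_D/dC_A = −r_D/(r_D+r_U) = −k₁/(k₁+k₂·C_A).
Integrating from C_{A0} to C_A: C_D = (0.301/1.65)·ln[(0.301+1.65·1.26)/(0.301+1.65·0.174)] = 0.1824·ln(2.380/0.5879) = 0.2551 mol/L.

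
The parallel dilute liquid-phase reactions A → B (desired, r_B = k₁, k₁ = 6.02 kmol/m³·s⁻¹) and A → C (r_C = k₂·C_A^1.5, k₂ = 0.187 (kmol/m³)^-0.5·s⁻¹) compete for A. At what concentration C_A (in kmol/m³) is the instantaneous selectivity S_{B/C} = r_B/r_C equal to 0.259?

24.9 kmol/m³

S_{B/C} = (k₁/k₂)·C_A^-1.5 ⇒ C_A = (S·k₂/k₁)^(1/(-1.5)).
= (0.259×0.187/6.02)^(-0.6667) = (0.008045)^(-0.6667) = 24.9 kmol/m³.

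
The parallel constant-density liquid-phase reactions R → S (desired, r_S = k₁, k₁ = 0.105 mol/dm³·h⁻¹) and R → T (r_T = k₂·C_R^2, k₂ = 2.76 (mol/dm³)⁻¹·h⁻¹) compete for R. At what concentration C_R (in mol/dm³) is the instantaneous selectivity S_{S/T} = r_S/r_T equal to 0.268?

S_{S/T} = (k₁/k₂)·C_R^-2 ⇒ C_R = (S·k₂/k₁)^(-0.5).
= (0.268×2.76/0.105)^(-0.5) = (7.045)^(-0.5) = 0.377 mol/dm³.

0.377 mol/dm³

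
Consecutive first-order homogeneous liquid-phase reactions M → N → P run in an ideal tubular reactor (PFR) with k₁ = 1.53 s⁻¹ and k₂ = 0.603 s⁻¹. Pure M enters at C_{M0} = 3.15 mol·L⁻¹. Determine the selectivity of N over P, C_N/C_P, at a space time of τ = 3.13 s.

0.313

The intermediate concentration in a first-order A→B→C sequence is C_N = k₁C_{M0}(e^(−k₁τ) − e^(−k₂τ))/(k₂−k₁).
e^(−k₁τ) = e^(−1.53×3.13) = e^(−4.789) = 0.008322; e^(−k₂τ) = e^(−1.887) = 0.1515.
C_N = 1.53×3.15/(0.603−1.53) × (0.008322−0.1515) = (-5.199)×(-0.1431) = 0.7442 mol·L⁻¹.
C_M = C_{M0}e^(−k₁τ) = 0.02621 mol·L⁻¹, so C_P = C_{M0}−C_M−C_N = 2.380 mol·L⁻¹; C_N/C_P = 0.313.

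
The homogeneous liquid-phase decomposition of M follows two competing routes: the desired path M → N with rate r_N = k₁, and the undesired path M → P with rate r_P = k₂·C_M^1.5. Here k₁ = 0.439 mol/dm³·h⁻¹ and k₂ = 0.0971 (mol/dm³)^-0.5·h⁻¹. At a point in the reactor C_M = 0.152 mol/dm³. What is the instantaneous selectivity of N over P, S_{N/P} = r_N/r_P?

S_{N/P} = r_N/r_P = (k₁)/(k₂·C_M^1.5) = (k₁/k₂)·C_M^-1.5.
= (0.439) / (0.0971×0.1520^1.5) = 0.4390/0.005754 = 76.3.
The undesired path is higher order in M, so low C_M (CSTR or dilute feed) favours N.

76.3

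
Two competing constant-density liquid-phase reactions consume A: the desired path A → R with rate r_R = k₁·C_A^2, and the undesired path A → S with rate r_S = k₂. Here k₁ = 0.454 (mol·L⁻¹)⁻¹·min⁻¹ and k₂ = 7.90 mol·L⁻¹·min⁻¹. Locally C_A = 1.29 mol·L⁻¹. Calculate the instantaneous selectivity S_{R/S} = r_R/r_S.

0.0956

S_{R/S} = r_R/r_S = (k₁·C_A^2)/(k₂) = (k₁/k₂)·C_A^2.
= (0.454×1.290^2) / (7.90) = 0.7555/7.900 = 0.0956.
Since the desired path is higher order in A, keeping C_A high (PFR or concentrated feed) favours R.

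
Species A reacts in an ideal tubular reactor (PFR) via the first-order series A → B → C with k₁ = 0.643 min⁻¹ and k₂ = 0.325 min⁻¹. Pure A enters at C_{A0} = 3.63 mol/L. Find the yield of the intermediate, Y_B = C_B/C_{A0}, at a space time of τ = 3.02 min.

The intermediate concentration in a first-order A→B→C sequence is C_B = k₁C_{A0}(e^(−k₁τ) − e^(−k₂τ))/(k₂−k₁).
e^(−k₁τ) = e^(−0.643×3.02) = e^(−1.942) = 0.1434; e^(−k₂τ) = e^(−0.9815) = 0.3747.
C_B = 0.643×3.63/(0.325−0.643) × (0.1434−0.3747) = (-7.340)×(-0.2313) = 1.698 mol/L.
Y_B = C_B/C_{A0} = 1.698/3.63 = 0.468.

0.468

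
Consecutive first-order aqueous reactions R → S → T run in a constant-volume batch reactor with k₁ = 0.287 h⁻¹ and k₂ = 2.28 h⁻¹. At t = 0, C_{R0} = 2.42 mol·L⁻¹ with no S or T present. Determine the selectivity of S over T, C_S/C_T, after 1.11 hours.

The intermediate concentration in a first-order A→B→C sequence is C_S = k₁C_{R0}(e^(−k₁t) − e^(−k₂t))/(k₂−k₁).
e^(−k₁t) = e^(−0.287×1.11) = e^(−0.3186) = 0.7272; e^(−k₂t) = e^(−2.531) = 0.07960.
C_S = 0.287×2.42/(2.28−0.287) × (0.7272−0.07960) = 0.3485×0.6476 = 0.2257 mol·L⁻¹.
C_R = C_{R0}e^(−k₁t) = 1.760 mol·L⁻¹, so C_T = C_{R0}−C_R−C_S = 0.4345 mol·L⁻¹; C_S/C_T = 0.519.

0.519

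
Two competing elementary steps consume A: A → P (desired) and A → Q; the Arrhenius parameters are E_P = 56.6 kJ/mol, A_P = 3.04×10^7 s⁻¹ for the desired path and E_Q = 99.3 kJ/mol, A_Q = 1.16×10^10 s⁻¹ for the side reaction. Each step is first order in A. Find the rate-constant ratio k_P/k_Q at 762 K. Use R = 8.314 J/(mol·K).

With equal orders, S_{P/Q} = k_P/k_Q = (A_P/A_Q)·exp[(E_Q−E_P)/(RT)].
(E_Q−E_P)/(RT) = (99.3−56.6)×10³/(8.314×762) = 42700/6335 = 6.740.
k_P/k_Q = (3.04×10^7/1.16×10^10)·exp(6.740) = 0.002621 × 845.6 = 2.22.
Since E_P < E_Q, lowering the temperature improves selectivity toward P.

2.22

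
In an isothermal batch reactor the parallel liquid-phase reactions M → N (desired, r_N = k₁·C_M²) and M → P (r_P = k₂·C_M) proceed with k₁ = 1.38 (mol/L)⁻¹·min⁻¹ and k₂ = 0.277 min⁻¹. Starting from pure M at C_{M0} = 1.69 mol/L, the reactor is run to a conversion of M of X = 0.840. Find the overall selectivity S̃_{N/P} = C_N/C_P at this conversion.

4.09

C_M = C_{M0}(1−X) = 0.2704 mol/L.
Along a PFR/batch, dC_P/dC_M = −r_P/(r_N+r_P) = −k₂/(k₂+k₁·C_M).
Integrating from C_{M0} to C_M: C_P = (0.277/1.38)·ln[(0.277+1.38·1.69)/(0.277+1.38·0.270)] = 0.2007·ln(2.609/0.6502) = 0.2789 mol/L.
Then C_N = (C_{M0}−C_M) − C_P = 1.420 − 0.2789 = 1.141 mol/L.
S̃_{N/P} = C_N/C_P = 1.141/0.2789 = 4.09.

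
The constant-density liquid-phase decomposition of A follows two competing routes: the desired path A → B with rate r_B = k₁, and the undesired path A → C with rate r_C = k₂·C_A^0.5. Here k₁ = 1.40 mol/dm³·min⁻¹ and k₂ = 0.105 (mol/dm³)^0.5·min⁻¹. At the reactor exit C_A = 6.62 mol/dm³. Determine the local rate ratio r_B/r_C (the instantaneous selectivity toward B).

S_{B/C} = r_B/r_C = (k₁)/(k₂·C_A^0.5) = (k₁/k₂)·C_A^-0.5.
= (1.40) / (0.105×6.620^0.5) = 1.400/0.2702 = 5.18.

5.18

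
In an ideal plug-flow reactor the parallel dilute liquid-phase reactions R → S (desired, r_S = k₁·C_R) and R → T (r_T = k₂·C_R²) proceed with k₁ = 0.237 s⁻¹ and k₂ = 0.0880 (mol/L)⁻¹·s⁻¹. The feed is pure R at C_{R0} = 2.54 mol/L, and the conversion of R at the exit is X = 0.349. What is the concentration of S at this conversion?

0.500 mol/L

C_R = C_{R0}(1−X) = 1.654 mol/L.
Along a PFR/batch, dC_S/dC_R = −r_S/(r_S+r_T) = −k₁/(k₁+k₂·C_R).
Integrating from C_{R0} to C_R: C_S = (0.237/0.0880)·ln[(0.237+0.0880·2.54)/(0.237+0.0880·1.65)] = 2.693·ln(0.4605/0.3825) = 0.4998 mol/L.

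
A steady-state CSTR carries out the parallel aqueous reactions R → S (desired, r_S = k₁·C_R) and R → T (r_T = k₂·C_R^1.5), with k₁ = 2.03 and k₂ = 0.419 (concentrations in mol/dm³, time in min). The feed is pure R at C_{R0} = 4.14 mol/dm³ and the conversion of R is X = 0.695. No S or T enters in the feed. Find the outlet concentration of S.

Exit C_R = C_{R0}(1−X) = 4.14×0.305 = 1.263 mol/dm³.
Rates in a CSTR are evaluated at the outlet concentration: r_S = 2.03×1.263 = 2.563, r_T = 0.419×1.263^1.5 = 0.5945.
Fraction of consumed R going to S: r_S/(r_S+r_T) = 0.8117.
C_S = 0.8117·C_{R0}·X = 0.8117×4.14×0.695 = 2.34 mol/dm³.

2.34 mol/dm³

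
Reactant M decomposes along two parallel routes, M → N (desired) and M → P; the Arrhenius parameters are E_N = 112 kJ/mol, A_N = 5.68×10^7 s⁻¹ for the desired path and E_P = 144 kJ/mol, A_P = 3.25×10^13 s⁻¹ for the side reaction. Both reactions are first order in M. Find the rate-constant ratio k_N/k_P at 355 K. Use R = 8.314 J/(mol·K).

0.0894

With equal orders, S_{N/P} = k_N/k_P = (A_N/A_P)·exp[(E_P−E_N)/(RT)].
(E_P−E_N)/(RT) = (144−112)×10³/(8.314×355) = 32000/2951 = 10.84.
k_N/k_P = (5.68×10^7/3.25×10^13)·exp(10.84) = 1.748×10^-6 × 51126 = 0.0894.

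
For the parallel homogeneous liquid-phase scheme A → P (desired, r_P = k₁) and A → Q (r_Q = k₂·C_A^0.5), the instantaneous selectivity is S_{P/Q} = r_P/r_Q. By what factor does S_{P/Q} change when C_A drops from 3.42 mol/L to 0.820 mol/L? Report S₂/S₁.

S_{P/Q} = (k₁/k₂)·C_A^-0.5, so S₂/S₁ = (C_{A,2}/C_{A,1})^-0.5.
= (0.820/3.42)^(-0.5) = (0.2398)^(-0.5) = 2.04.
Selectivity toward P rises as C_A falls — low-concentration operation is favoured.

2.04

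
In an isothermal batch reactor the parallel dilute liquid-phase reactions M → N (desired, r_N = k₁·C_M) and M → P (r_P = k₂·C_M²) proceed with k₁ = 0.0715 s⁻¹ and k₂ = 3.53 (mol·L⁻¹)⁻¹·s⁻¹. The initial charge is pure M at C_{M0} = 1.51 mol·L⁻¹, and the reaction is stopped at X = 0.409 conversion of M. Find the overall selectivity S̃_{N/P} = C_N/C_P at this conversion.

C_M = C_{M0}(1−X) = 0.8924 mol·L⁻¹.
Along a PFR/batch, dC_N/dC_M = −r_N/(r_N+r_P) = −k₁/(k₁+k₂·C_M).
Integrating from C_{M0} to C_M: C_N = (0.0715/3.53)·ln[(0.0715+3.53·1.51)/(0.0715+3.53·0.892)] = 0.02025·ln(5.402/3.222) = 0.01047 mol·L⁻¹.
C_P = (C_{M0}−C_M)−C_N = 0.6071 mol·L⁻¹; S̃_{N/P} = 0.01047/0.6071 = 0.0172.

0.0172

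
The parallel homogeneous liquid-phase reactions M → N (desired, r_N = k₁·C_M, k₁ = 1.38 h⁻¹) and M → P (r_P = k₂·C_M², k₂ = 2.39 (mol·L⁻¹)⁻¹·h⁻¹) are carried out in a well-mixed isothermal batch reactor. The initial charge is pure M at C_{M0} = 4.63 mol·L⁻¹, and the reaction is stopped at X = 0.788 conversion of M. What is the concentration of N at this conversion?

C_M = C_{M0}(1−X) = 0.9816 mol·L⁻¹.
Along a PFR/batch, dC_N/dC_M = −r_N/(r_N+r_P) = −k₁/(k₁+k₂·C_M).
Integrating from C_{M0} to C_M: C_N = (1.38/2.39)·ln[(1.38+2.39·4.63)/(1.38+2.39·0.982)] = 0.5774·ln(12.45/3.726) = 0.6964 mol·L⁻¹.

0.696 mol·L⁻¹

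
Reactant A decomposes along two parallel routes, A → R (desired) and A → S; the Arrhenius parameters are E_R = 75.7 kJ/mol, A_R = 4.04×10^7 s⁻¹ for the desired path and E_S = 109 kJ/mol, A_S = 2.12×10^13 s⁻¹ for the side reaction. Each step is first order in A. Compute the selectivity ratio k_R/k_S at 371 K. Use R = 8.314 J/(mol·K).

0.0930

With equal orders, S_{R/S} = k_R/k_S = (A_R/A_S)·exp[(E_S−E_R)/(RT)].
(E_S−E_R)/(RT) = (109−75.7)×10³/(8.314×371) = 33300/3084 = 10.80.
k_R/k_S = (4.04×10^7/2.12×10^13)·exp(10.80) = 1.906×10^-6 × 48822 = 0.0930.
Since E_R < E_S, lowering the temperature improves selectivity toward R.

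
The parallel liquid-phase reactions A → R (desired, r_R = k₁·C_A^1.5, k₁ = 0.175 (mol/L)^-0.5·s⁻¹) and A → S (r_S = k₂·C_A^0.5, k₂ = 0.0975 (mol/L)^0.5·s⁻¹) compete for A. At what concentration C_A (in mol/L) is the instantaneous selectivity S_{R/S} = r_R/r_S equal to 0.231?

S_{R/S} = (k₁/k₂)·C_A ⇒ C_A = S·k₂/k₁.
= 0.231×0.0975/0.175 = 0.129 mol/L.

0.129 mol/L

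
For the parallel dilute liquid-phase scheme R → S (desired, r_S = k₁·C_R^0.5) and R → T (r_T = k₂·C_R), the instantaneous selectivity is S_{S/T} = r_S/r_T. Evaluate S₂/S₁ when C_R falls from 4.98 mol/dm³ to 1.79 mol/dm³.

1.67

S_{S/T} = (k₁/k₂)·C_R^-0.5, so S₂/S₁ = (C_{R,2}/C_{R,1})^-0.5.
= (1.79/4.98)^(-0.5) = (0.3594)^(-0.5) = 1.67.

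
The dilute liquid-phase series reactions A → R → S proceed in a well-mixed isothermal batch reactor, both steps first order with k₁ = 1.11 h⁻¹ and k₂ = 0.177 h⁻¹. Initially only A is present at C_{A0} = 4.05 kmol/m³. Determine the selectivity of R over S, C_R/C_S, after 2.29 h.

3.16

For first-order series with pure A initially, C_R(t) = k₁C_{A0}/(k₂−k₁)·(e^(−k₁t) − e^(−k₂t)).
e^(−k₁t) = e^(−1.11×2.29) = e^(−2.542) = 0.07872; e^(−k₂t) = e^(−0.4053) = 0.6668.
C_R = 1.11×4.05/(0.177−1.11) × (0.07872−0.6668) = (-4.818)×(-0.5880) = 2.833 kmol/m³.
C_A = C_{A0}e^(−k₁t) = 0.3188 kmol/m³, so C_S = C_{A0}−C_A−C_R = 0.8978 kmol/m³; C_R/C_S = 3.16.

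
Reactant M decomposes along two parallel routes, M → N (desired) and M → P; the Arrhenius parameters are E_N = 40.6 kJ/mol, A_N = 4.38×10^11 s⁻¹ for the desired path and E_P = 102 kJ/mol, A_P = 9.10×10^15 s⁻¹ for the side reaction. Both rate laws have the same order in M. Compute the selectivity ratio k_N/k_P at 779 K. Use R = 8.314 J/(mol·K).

0.630

Since both paths have the same order in M, the concentration cancels and S_{N/P} = k_N/k_P = (A_N/A_P)·exp[(E_P−E_N)/(RT)].
(E_P−E_N)/(RT) = (102−40.6)×10³/(8.314×779) = 61400/6477 = 9.480.
k_N/k_P = (4.38×10^11/9.10×10^15)·exp(9.480) = 4.813×10^-5 × 13099 = 0.630.
Since E_N < E_P, lowering the temperature improves selectivity toward N.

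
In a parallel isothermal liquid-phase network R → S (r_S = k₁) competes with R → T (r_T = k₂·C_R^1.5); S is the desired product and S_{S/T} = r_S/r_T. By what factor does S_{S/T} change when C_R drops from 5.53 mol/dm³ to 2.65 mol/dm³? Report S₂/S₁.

S_{S/T} = (k₁/k₂)·C_R^-1.5, so S₂/S₁ = (C_{R,2}/C_{R,1})^-1.5.
= (2.65/5.53)^(-1.5) = (0.4792)^(-1.5) = 3.01.

3.01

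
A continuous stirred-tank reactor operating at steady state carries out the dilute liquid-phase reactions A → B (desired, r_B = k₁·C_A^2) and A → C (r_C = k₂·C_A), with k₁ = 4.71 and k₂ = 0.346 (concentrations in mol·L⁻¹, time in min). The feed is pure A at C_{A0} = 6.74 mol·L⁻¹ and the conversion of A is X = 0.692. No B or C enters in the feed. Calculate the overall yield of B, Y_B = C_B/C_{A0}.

Exit C_A = C_{A0}(1−X) = 6.74×0.308 = 2.076 mol·L⁻¹.
A CSTR operates uniformly at the exit composition, giving r_B = 20.30 and r_C = 0.7183 (each k·C_A^n at C_A = 2.076).
Fraction of consumed A going to B: r_B/(r_B+r_C) = 0.9658.
C_B = 0.9658·C_{A0}·X = 0.9658×6.74×0.692 = 4.50 mol·L⁻¹; Y_B = C_B/C_{A0} = 0.668.

0.668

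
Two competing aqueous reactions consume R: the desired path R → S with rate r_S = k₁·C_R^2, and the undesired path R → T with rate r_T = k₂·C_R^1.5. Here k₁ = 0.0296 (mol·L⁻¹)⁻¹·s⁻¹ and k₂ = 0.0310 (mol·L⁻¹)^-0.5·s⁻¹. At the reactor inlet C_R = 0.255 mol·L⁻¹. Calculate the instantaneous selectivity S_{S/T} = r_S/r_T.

S_{S/T} = r_S/r_T = (k₁·C_R^2)/(k₂·C_R^1.5) = (k₁/k₂)·C_R^0.5.
= (0.0296×0.2550^2) / (0.0310×0.2550^1.5) = 0.001925/0.003992 = 0.482.

0.482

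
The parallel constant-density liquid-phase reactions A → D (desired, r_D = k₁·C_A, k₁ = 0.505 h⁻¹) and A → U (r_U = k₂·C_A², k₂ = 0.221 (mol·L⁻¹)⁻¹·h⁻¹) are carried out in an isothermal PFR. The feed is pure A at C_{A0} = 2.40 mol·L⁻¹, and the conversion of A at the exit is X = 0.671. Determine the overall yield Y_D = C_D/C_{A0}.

C_A = C_{A0}(1−X) = 0.7896 mol·L⁻¹.
Along a PFR/batch, dC_D/dC_A = −r_D/(r_D+r_U) = −k₁/(k₁+k₂·C_A).
Integrating from C_{A0} to C_A: C_D = (0.505/0.221)·ln[(0.505+0.221·2.40)/(0.505+0.221·0.790)] = 2.285·ln(1.035/0.6795) = 0.9624 mol·L⁻¹.
Y_D = C_D/C_{A0} = 0.9624/2.40 = 0.401.

0.401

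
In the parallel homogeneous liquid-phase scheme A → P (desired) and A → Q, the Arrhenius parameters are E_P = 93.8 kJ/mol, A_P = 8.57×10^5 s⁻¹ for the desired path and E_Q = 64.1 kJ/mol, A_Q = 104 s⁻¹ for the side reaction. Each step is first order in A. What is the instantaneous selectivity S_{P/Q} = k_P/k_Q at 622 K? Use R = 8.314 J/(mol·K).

26.4

Since both paths have the same order in A, the concentration cancels and S_{P/Q} = k_P/k_Q = (A_P/A_Q)·exp[(E_Q−E_P)/(RT)].
(E_Q−E_P)/(RT) = (64.1−93.8)×10³/(8.314×622) = -29700/5171 = -5.743.
k_P/k_Q = (8.57×10^5/104)·exp(-5.743) = 8240 × 0.003204 = 26.4.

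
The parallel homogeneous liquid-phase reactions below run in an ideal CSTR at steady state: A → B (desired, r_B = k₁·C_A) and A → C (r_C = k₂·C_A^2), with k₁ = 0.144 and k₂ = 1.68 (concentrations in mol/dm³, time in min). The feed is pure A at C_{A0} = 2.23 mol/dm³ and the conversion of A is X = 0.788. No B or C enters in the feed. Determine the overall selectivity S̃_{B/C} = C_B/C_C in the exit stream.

Exit C_A = C_{A0}(1−X) = 2.23×0.212 = 0.4728 mol/dm³.
In a CSTR the entire volume is at exit conditions, so r_B = 0.144×0.4728 = 0.06808 and r_C = 1.68×0.4728^2 = 0.3755.
Overall selectivity = C_B/C_C = r_Bτ/(r_Cτ) = r_B/r_C = 0.181.

0.181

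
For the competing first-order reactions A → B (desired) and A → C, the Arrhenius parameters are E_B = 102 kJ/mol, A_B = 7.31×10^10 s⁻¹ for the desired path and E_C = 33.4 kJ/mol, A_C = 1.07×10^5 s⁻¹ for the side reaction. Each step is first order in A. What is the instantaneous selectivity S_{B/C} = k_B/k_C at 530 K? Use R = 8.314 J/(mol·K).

With equal orders, S_{B/C} = k_B/k_C = (A_B/A_C)·exp[(E_C−E_B)/(RT)].
(E_C−E_B)/(RT) = (33.4−102)×10³/(8.314×530) = -68600/4406 = -15.57.
k_B/k_C = (7.31×10^10/1.07×10^5)·exp(-15.57) = 6.832×10^5 × 1.733×10^-7 = 0.118.
Since E_B > E_C, raising the temperature improves selectivity toward B.

0.118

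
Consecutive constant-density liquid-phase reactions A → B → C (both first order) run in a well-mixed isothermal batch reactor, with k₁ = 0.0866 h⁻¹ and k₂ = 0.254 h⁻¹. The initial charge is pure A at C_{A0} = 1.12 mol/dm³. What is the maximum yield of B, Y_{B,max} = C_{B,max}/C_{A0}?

Evaluating C_B at t_opt = ln(k₂/k₁)/(k₂−k₁) gives C_{B,max}/C_{A0} = (k₁/k₂)^[k₂/(k₂−k₁)].
= (0.0866/0.254)^(0.254/(0.254−0.0866)) = (0.3409)^(1.517) = 0.1954.

0.195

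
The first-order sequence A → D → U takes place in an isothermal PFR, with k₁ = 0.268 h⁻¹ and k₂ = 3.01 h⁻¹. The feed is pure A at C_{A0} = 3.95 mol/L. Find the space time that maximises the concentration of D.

0.882 h

For first-order series the maximum of C_D occurs at τ_opt = ln(k₂/k₁)/(k₂−k₁).
= ln(3.01/0.268)/(3.01−0.268) = ln(11.23)/2.742 = 2.419/2.742 = 0.882 h.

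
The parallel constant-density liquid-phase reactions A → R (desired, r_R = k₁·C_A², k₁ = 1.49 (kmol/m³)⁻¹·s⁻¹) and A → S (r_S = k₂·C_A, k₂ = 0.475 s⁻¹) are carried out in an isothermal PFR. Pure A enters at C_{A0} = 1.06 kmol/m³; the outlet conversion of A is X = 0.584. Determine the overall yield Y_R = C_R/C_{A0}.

0.405

C_A = C_{A0}(1−X) = 0.4410 kmol/m³.
Along a PFR/batch, dC_S/dC_A = −r_S/(r_R+r_S) = −k₂/(k₂+k₁·C_A).
Integrating from C_{A0} to C_A: C_S = (0.475/1.49)·ln[(0.475+1.49·1.06)/(0.475+1.49·0.441)] = 0.3188·ln(2.054/1.132) = 0.1900 kmol/m³.
Then C_R = (C_{A0}−C_A) − C_S = 0.6190 − 0.1900 = 0.4290 kmol/m³.
Y_R = C_R/C_{A0} = 0.4290/1.06 = 0.405.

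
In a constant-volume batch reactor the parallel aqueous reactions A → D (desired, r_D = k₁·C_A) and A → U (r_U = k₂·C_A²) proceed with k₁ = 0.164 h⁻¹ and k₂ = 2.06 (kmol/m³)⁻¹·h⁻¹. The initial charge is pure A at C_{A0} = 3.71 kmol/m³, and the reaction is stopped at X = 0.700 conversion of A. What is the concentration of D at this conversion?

C_A = C_{A0}(1−X) = 1.113 kmol/m³.
Along a PFR/batch, dC_D/dC_A = −r_D/(r_D+r_U) = −k₁/(k₁+k₂·C_A).
Integrating from C_{A0} to C_A: C_D = (0.164/2.06)·ln[(0.164+2.06·3.71)/(0.164+2.06·1.11)] = 0.07961·ln(7.807/2.457) = 0.09204 kmol/m³.

0.0920 kmol/m³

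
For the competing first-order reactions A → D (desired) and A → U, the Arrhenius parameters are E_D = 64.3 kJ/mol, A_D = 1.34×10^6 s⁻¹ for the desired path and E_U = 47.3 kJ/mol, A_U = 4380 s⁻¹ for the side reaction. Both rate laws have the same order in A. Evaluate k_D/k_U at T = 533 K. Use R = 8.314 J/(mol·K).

6.60

With equal orders, S_{D/U} = k_D/k_U = (A_D/A_U)·exp[(E_U−E_D)/(RT)].
(E_U−E_D)/(RT) = (47.3−64.3)×10³/(8.314×533) = -17000/4431 = -3.836.
k_D/k_U = (1.34×10^6/4380)·exp(-3.836) = 305.9 × 0.02157 = 6.60.
Since E_D > E_U, raising the temperature improves selectivity toward D.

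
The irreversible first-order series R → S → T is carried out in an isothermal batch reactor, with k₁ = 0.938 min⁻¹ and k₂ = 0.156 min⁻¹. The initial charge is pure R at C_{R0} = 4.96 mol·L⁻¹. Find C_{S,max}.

For a first-order series the maximum intermediate yield is C_{S,max}/C_{R0} = (k₁/k₂)^[k₂/(k₂−k₁)].
= (0.938/0.156)^(0.156/(0.156−0.938)) = (6.013)^(-0.1995) = 0.6992.
C_{S,max} = 0.6992×4.96 = 3.47 mol·L⁻¹.

3.47 mol·L⁻¹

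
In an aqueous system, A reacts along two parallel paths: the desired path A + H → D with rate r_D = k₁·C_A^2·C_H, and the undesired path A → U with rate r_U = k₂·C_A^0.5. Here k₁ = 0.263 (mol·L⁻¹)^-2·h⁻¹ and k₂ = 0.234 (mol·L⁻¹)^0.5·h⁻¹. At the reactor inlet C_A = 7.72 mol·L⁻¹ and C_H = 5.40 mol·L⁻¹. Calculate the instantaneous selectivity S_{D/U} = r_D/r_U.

130

S_{D/U} = r_D/r_U = (k₁·C_A^2·C_H)/(k₂·C_A^0.5) = (k₁/k₂)·C_A^1.5·C_H.
= (0.263×7.720^2×5.400) / (0.234×7.720^0.5) = 84.64/0.6502 = 130.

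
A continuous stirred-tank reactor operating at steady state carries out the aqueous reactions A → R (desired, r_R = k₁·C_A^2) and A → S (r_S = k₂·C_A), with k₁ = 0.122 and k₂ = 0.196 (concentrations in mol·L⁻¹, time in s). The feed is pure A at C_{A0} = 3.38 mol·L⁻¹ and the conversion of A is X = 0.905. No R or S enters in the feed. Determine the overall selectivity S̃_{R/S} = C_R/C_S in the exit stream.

0.200

Exit C_A = C_{A0}(1−X) = 3.38×0.0950 = 0.3211 mol·L⁻¹.
Rates in a CSTR are evaluated at the outlet concentration: r_R = 0.122×0.3211^2 = 0.01258, r_S = 0.196×0.3211 = 0.06294.
Overall selectivity = C_R/C_S = r_Rτ/(r_Sτ) = r_R/r_S = 0.200.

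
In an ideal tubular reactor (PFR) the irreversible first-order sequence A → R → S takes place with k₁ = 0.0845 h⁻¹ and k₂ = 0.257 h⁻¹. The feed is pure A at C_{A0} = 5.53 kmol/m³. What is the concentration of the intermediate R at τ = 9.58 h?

0.975 kmol/m³

The intermediate concentration in a first-order A→B→C sequence is C_R = k₁C_{A0}(e^(−k₁τ) − e^(−k₂τ))/(k₂−k₁).
e^(−k₁τ) = e^(−0.0845×9.58) = e^(−0.8095) = 0.4451; e^(−k₂τ) = e^(−2.462) = 0.08526.
C_R = 0.0845×5.53/(0.257−0.0845) × (0.4451−0.08526) = 2.709×0.3598 = 0.9747 kmol/m³.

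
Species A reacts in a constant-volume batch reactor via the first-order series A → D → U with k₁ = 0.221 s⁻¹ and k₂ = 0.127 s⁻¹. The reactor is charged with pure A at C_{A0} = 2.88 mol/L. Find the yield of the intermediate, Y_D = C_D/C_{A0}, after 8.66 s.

0.436

For first-order series with pure A initially, C_D(t) = k₁C_{A0}/(k₂−k₁)·(e^(−k₁t) − e^(−k₂t)).
e^(−k₁t) = e^(−0.221×8.66) = e^(−1.914) = 0.1475; e^(−k₂t) = e^(−1.100) = 0.3329.
C_D = 0.221×2.88/(0.127−0.221) × (0.1475−0.3329) = (-6.771)×(-0.1854) = 1.255 mol/L.
Y_D = C_D/C_{A0} = 1.255/2.88 = 0.436.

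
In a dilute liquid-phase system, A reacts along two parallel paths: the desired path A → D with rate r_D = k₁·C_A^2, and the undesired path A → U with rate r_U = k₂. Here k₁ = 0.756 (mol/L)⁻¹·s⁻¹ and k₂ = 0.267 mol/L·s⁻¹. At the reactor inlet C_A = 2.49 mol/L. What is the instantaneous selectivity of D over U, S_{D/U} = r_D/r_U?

17.6

S_{D/U} = r_D/r_U = (k₁·C_A^2)/(k₂) = (k₁/k₂)·C_A^2.
= (0.756×2.490^2) / (0.267) = 4.687/0.2670 = 17.6.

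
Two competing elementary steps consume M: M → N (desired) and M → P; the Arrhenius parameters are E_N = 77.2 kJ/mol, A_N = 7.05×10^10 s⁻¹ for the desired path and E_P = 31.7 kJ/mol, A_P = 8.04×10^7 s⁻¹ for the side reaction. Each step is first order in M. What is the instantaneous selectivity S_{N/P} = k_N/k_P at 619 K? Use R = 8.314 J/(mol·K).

0.127

Since both paths have the same order in M, the concentration cancels and S_{N/P} = k_N/k_P = (A_N/A_P)·exp[(E_P−E_N)/(RT)].
(E_P−E_N)/(RT) = (31.7−77.2)×10³/(8.314×619) = -45500/5146 = -8.841.
k_N/k_P = (7.05×10^10/8.04×10^7)·exp(-8.841) = 876.9 × 1.447×10^-4 = 0.127.
Since E_N > E_P, raising the temperature improves selectivity toward N.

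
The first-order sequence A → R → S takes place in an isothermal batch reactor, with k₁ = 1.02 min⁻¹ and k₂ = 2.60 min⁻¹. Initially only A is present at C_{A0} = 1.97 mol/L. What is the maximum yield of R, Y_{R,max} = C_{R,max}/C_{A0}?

For a first-order series the maximum intermediate yield is C_{R,max}/C_{A0} = (k₁/k₂)^[k₂/(k₂−k₁)].
= (1.02/2.60)^(2.60/(2.60−1.02)) = (0.3923)^(1.646) = 0.2144.

0.214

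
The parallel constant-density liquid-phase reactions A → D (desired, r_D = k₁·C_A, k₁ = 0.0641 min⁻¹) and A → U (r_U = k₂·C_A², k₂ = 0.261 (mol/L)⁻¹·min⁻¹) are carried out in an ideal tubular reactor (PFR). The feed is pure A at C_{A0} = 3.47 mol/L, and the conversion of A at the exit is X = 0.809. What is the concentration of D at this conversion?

0.346 mol/L

C_A = C_{A0}(1−X) = 0.6628 mol/L.
Along a PFR/batch, dC_D/dC_A = −r_D/(r_D+r_U) = −k₁/(k₁+k₂·C_A).
Integrating from C_{A0} to C_A: C_D = (0.0641/0.261)·ln[(0.0641+0.261·3.47)/(0.0641+0.261·0.663)] = 0.2456·ln(0.9698/0.2371) = 0.3460 mol/L.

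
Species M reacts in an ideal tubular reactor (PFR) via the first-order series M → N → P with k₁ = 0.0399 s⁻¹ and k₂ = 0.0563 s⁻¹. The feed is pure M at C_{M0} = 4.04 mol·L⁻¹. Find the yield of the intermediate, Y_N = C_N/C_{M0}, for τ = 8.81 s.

0.230

For first-order series with pure M initially, C_N(τ) = k₁C_{M0}/(k₂−k₁)·(e^(−k₁τ) − e^(−k₂τ)).
e^(−k₁τ) = e^(−0.0399×8.81) = e^(−0.3515) = 0.7036; e^(−k₂τ) = e^(−0.4960) = 0.6090.
C_N = 0.0399×4.04/(0.0563−0.0399) × (0.7036−0.6090) = 9.829×0.09466 = 0.9304 mol·L⁻¹.
Y_N = C_N/C_{M0} = 0.9304/4.04 = 0.230.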